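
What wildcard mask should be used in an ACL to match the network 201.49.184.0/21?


Subnet mask: 255.255.248.0
Wildcard = 255.255.255.255 - subnet mask
255 - 255 = 0
255 - 255 = 0
255 - 248 = 7
255 - 0 = 255
Wildcard: 0.0.7.255


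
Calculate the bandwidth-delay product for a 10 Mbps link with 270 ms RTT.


BDP = bandwidth * RTT
= 10 Mbps * 270 ms
= 10 * 1e6 * 270 / 1000 bits
= 2700000 bits
= 337500 bytes
= 329.5898 KB
BDP = 2700000 bits (337500 bytes)


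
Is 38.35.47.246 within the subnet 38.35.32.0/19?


Subnet network: 38.35.32.0
Test IP AND mask: 38.35.32.0
Yes, 38.35.47.246 is in 38.35.32.0/19


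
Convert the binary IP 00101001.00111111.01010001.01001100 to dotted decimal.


00101001 = 41
00111111 = 63
01010001 = 81
01001100 = 76
IP: 41.63.81.76


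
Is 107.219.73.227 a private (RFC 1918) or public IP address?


RFC 1918 private ranges:
  10.0.0.0/8 (10.0.0.0 - 10.255.255.255)
  172.16.0.0/12 (172.16.0.0 - 172.31.255.255)
  192.168.0.0/16 (192.168.0.0 - 192.168.255.255)
Public (not in any RFC 1918 range)


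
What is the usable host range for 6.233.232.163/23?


Network: 6.233.232.0
Broadcast: 6.233.233.255
First usable = network + 1
Last usable = broadcast - 1
Range: 6.233.232.1 to 6.233.233.254


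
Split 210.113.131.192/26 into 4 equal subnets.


New prefix = 26 + 2 = 28
Each subnet has 16 addresses
  210.113.131.192/28
  210.113.131.208/28
  210.113.131.224/28
  210.113.131.240/28
Subnets: 210.113.131.192/28, 210.113.131.208/28, 210.113.131.224/28, 210.113.131.240/28


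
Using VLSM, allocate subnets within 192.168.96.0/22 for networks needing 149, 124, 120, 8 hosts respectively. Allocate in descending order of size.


149 hosts -> /24 (254 usable): 192.168.96.0/24
124 hosts -> /25 (126 usable): 192.168.97.0/25
120 hosts -> /25 (126 usable): 192.168.97.128/25
8 hosts -> /28 (14 usable): 192.168.98.0/28
Allocation: 192.168.96.0/24 (149 hosts, 254 usable); 192.168.97.0/25 (124 hosts, 126 usable); 192.168.97.128/25 (120 hosts, 126 usable); 192.168.98.0/28 (8 hosts, 14 usable)


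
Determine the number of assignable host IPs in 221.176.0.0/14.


Host bits = 32 - 14 = 18
Total addresses = 2^18 = 262144
Usable = total - 2 (network and broadcast)
Usable hosts: 262142


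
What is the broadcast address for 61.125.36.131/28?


Network: 61.125.36.128/28
Host bits = 4
Set all host bits to 1:
Broadcast: 61.125.36.143


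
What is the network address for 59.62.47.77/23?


IP:   00111011.00111110.00101111.01001101
Mask: 11111111.11111111.11111110.00000000
AND operation:
Net:  00111011.00111110.00101110.00000000
Network: 59.62.46.0/23


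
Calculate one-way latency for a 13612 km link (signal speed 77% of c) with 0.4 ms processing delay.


Speed = 0.77 * 3e5 km/s = 231000 km/s
Propagation delay = 13612 / 231000 = 0.0589 s = 58.9264 ms
Processing delay = 0.4 ms
Total one-way latency = 59.3264 ms


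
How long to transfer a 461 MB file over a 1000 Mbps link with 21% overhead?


Effective throughput = 1000 * (1 - 21/100) = 790 Mbps
File size in Mb = 461 * 8 = 3688 Mb
Time = 3688 / 790
Time = 4.6684 seconds


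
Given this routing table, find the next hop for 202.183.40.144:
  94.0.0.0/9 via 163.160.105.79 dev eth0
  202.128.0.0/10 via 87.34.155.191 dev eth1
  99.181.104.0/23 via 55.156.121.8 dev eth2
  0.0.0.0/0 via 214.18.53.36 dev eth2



Longest prefix match for 202.183.40.144:
  /9 94.0.0.0: no
  /10 202.128.0.0: MATCH
  /23 99.181.104.0: no
  /0 0.0.0.0: MATCH
Selected: next-hop 87.34.155.191 via eth1 (matched /10)


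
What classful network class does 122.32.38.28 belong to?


First octet: 122
Binary: 01111010
0xxxxxxx -> Class A (1-126)
Class A, default mask 255.0.0.0 (/8)


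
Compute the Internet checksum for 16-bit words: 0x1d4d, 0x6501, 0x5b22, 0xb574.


Sum all words (with carry folding):
+ 0x1d4d = 0x1d4d
+ 0x6501 = 0x824e
+ 0x5b22 = 0xdd70
+ 0xb574 = 0x92e5
One's complement: ~0x92e5
Checksum = 0x6d1a


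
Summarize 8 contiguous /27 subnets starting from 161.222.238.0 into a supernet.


Original prefix: /27
Number of subnets: 8 = 2^3
New prefix = 27 - 3 = 24
Supernet: 161.222.238.0/24


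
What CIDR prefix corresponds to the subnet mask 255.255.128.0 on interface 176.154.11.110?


Binary: 11111111.11111111.10000000.00000000
Count leading 1s
Prefix: /17


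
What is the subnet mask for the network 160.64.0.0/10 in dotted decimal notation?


/10 means 10 network bits, 22 host bits
Binary: 11111111110000000000000000000000
Mask: 255.192.0.0


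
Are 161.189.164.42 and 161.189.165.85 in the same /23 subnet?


Mask: 255.255.254.0
161.189.164.42 AND mask = 161.189.164.0
161.189.165.85 AND mask = 161.189.164.0
Yes, same subnet (161.189.164.0)


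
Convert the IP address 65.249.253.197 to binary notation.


65 = 01000001
249 = 11111001
253 = 11111101
197 = 11000101
Binary: 01000001.11111001.11111101.11000101


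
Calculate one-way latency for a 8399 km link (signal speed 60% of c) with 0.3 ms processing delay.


Speed = 0.6 * 3e5 km/s = 180000 km/s
Propagation delay = 8399 / 180000 = 0.0467 s = 46.6611 ms
Processing delay = 0.3 ms
Total one-way latency = 46.9611 ms


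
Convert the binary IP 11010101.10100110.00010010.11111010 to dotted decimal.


11010101 = 213
10100110 = 166
00010010 = 18
11111010 = 250
IP: 213.166.18.250


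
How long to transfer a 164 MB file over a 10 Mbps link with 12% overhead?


Effective throughput = 10 * (1 - 12/100) = 8.8 Mbps
File size in Mb = 164 * 8 = 1312 Mb
Time = 1312 / 8.8
Time = 149.0909 seconds


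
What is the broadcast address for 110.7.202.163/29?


Network: 110.7.202.160/29
Host bits = 3
Set all host bits to 1:
Broadcast: 110.7.202.167


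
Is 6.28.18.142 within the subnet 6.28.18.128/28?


Subnet network: 6.28.18.128
Test IP AND mask: 6.28.18.128
Yes, 6.28.18.142 is in 6.28.18.128/28


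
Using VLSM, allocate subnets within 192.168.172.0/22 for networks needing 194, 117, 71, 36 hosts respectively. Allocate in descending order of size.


194 hosts -> /24 (254 usable): 192.168.172.0/24
117 hosts -> /25 (126 usable): 192.168.173.0/25
71 hosts -> /25 (126 usable): 192.168.173.128/25
36 hosts -> /26 (62 usable): 192.168.174.0/26
Allocation: 192.168.172.0/24 (194 hosts, 254 usable); 192.168.173.0/25 (117 hosts, 126 usable); 192.168.173.128/25 (71 hosts, 126 usable); 192.168.174.0/26 (36 hosts, 62 usable)


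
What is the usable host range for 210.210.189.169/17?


Network: 210.210.128.0
Broadcast: 210.210.255.255
First usable = network + 1
Last usable = broadcast - 1
Range: 210.210.128.1 to 210.210.255.254


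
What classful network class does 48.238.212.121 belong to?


First octet: 48
Binary: 00110000
0xxxxxxx -> Class A (1-126)
Class A, default mask 255.0.0.0 (/8)


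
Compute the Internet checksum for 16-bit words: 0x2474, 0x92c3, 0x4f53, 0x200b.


Sum all words (with carry folding):
+ 0x2474 = 0x2474
+ 0x92c3 = 0xb737
+ 0x4f53 = 0x068b
+ 0x200b = 0x2696
One's complement: ~0x2696
Checksum = 0xd969


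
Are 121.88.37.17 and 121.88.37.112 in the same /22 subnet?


Mask: 255.255.252.0
121.88.37.17 AND mask = 121.88.36.0
121.88.37.112 AND mask = 121.88.36.0
Yes, same subnet (121.88.36.0)


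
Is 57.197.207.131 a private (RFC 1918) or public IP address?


RFC 1918 private ranges:
  10.0.0.0/8 (10.0.0.0 - 10.255.255.255)
  172.16.0.0/12 (172.16.0.0 - 172.31.255.255)
  192.168.0.0/16 (192.168.0.0 - 192.168.255.255)
Public (not in any RFC 1918 range)


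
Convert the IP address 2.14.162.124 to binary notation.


2 = 00000010
14 = 00001110
162 = 10100010
124 = 01111100
Binary: 00000010.00001110.10100010.01111100


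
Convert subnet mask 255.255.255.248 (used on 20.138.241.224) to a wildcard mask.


Subnet mask: 255.255.255.248
Wildcard = 255.255.255.255 - subnet mask
255 - 255 = 0
255 - 255 = 0
255 - 255 = 0
255 - 248 = 7
Wildcard: 0.0.0.7


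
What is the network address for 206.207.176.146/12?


IP:   11001110.11001111.10110000.10010010
Mask: 11111111.11110000.00000000.00000000
AND operation:
Net:  11001110.11000000.00000000.00000000
Network: 206.192.0.0/12


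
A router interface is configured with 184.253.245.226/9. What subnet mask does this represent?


/9 means 9 network bits, 23 host bits
Binary: 11111111100000000000000000000000
Mask: 255.128.0.0


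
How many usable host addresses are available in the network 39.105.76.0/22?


Host bits = 32 - 22 = 10
Total addresses = 2^10 = 1024
Usable = total - 2 (network and broadcast)
Usable hosts: 1022


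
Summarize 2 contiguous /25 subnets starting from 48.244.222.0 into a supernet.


Original prefix: /25
Number of subnets: 2 = 2^1
New prefix = 25 - 1 = 24
Supernet: 48.244.222.0/24


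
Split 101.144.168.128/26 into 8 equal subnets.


New prefix = 26 + 3 = 29
Each subnet has 8 addresses
  101.144.168.128/29
  101.144.168.136/29
  101.144.168.144/29
  101.144.168.152/29
  101.144.168.160/29
  101.144.168.168/29
  101.144.168.176/29
  101.144.168.184/29
Subnets: 101.144.168.128/29, 101.144.168.136/29, 101.144.168.144/29, 101.144.168.152/29, 101.144.168.160/29, 101.144.168.168/29, 101.144.168.176/29, 101.144.168.184/29


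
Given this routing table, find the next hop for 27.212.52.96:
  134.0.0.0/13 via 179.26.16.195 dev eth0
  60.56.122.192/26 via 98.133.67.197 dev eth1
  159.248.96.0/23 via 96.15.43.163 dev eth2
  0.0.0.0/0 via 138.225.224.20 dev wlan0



Longest prefix match for 27.212.52.96:
  /13 134.0.0.0: no
  /26 60.56.122.192: no
  /23 159.248.96.0: no
  /0 0.0.0.0: MATCH
Selected: next-hop 138.225.224.20 via wlan0 (matched /0)


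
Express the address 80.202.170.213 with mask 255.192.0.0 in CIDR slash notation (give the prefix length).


Binary: 11111111.11000000.00000000.00000000
Count leading 1s
Prefix: /10


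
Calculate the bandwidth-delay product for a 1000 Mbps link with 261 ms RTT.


BDP = bandwidth * RTT
= 1000 Mbps * 261 ms
= 1000 * 1e6 * 261 / 1000 bits
= 261000000 bits
= 32625000 bytes
= 31860.3516 KB
BDP = 261000000 bits (32625000 bytes)


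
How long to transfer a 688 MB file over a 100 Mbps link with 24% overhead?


Effective throughput = 100 * (1 - 24/100) = 76 Mbps
File size in Mb = 688 * 8 = 5504 Mb
Time = 5504 / 76
Time = 72.4211 seconds


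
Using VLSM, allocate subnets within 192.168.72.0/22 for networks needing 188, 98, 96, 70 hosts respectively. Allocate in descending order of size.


188 hosts -> /24 (254 usable): 192.168.72.0/24
98 hosts -> /25 (126 usable): 192.168.73.0/25
96 hosts -> /25 (126 usable): 192.168.73.128/25
70 hosts -> /25 (126 usable): 192.168.74.0/25
Allocation: 192.168.72.0/24 (188 hosts, 254 usable); 192.168.73.0/25 (98 hosts, 126 usable); 192.168.73.128/25 (96 hosts, 126 usable); 192.168.74.0/25 (70 hosts, 126 usable)


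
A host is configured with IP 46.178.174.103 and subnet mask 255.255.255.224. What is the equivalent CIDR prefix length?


Binary: 11111111.11111111.11111111.11100000
Count leading 1s
Prefix: /27


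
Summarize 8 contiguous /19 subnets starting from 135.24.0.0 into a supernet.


Original prefix: /19
Number of subnets: 8 = 2^3
New prefix = 19 - 3 = 16
Supernet: 135.24.0.0/16


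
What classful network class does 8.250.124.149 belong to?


First octet: 8
Binary: 00001000
0xxxxxxx -> Class A (1-126)
Class A, default mask 255.0.0.0 (/8)


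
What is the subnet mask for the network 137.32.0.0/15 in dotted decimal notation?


/15 means 15 network bits, 17 host bits
Binary: 11111111111111100000000000000000
Mask: 255.254.0.0


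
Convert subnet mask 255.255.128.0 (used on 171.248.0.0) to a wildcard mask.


Subnet mask: 255.255.128.0
Wildcard = 255.255.255.255 - subnet mask
255 - 255 = 0
255 - 255 = 0
255 - 128 = 127
255 - 0 = 255
Wildcard: 0.0.127.255


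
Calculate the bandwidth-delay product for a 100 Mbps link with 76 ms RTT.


BDP = bandwidth * RTT
= 100 Mbps * 76 ms
= 100 * 1e6 * 76 / 1000 bits
= 7600000 bits
= 950000 bytes
= 927.7344 KB
BDP = 7600000 bits (950000 bytes)


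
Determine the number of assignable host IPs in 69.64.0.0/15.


Host bits = 32 - 15 = 17
Total addresses = 2^17 = 131072
Usable = total - 2 (network and broadcast)
Usable hosts: 131070


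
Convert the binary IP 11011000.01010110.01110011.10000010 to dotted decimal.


11011000 = 216
01010110 = 86
01110011 = 115
10000010 = 130
IP: 216.86.115.130


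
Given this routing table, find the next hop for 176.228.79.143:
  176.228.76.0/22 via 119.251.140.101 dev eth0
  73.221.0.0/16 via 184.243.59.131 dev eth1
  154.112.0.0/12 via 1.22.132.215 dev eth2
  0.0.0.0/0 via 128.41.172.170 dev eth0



Longest prefix match for 176.228.79.143:
  /22 176.228.76.0: MATCH
  /16 73.221.0.0: no
  /12 154.112.0.0: no
  /0 0.0.0.0: MATCH
Selected: next-hop 119.251.140.101 via eth0 (matched /22)


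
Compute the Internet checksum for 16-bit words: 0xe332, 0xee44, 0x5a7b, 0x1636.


Sum all words (with carry folding):
+ 0xe332 = 0xe332
+ 0xee44 = 0xd177
+ 0x5a7b = 0x2bf3
+ 0x1636 = 0x4229
One's complement: ~0x4229
Checksum = 0xbdd6


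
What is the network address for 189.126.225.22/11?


IP:   10111101.01111110.11100001.00010110
Mask: 11111111.11100000.00000000.00000000
AND operation:
Net:  10111101.01100000.00000000.00000000
Network: 189.96.0.0/11


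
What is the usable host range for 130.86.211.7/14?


Network: 130.84.0.0
Broadcast: 130.87.255.255
First usable = network + 1
Last usable = broadcast - 1
Range: 130.84.0.1 to 130.87.255.254


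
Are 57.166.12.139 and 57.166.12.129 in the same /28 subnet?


Mask: 255.255.255.240
57.166.12.139 AND mask = 57.166.12.128
57.166.12.129 AND mask = 57.166.12.128
Yes, same subnet (57.166.12.128)


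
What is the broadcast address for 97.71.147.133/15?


Network: 97.70.0.0/15
Host bits = 17
Set all host bits to 1:
Broadcast: 97.71.255.255


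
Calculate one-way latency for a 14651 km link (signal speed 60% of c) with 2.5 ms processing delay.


Speed = 0.6 * 3e5 km/s = 180000 km/s
Propagation delay = 14651 / 180000 = 0.0814 s = 81.3944 ms
Processing delay = 2.5 ms
Total one-way latency = 83.8944 ms


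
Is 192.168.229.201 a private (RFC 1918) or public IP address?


RFC 1918 private ranges:
  10.0.0.0/8 (10.0.0.0 - 10.255.255.255)
  172.16.0.0/12 (172.16.0.0 - 172.31.255.255)
  192.168.0.0/16 (192.168.0.0 - 192.168.255.255)
Private (in 192.168.0.0/16)


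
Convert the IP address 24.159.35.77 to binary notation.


24 = 00011000
159 = 10011111
35 = 00100011
77 = 01001101
Binary: 00011000.10011111.00100011.01001101


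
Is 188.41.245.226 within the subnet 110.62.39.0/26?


Subnet network: 110.62.39.0
Test IP AND mask: 188.41.245.192
No, 188.41.245.226 is not in 110.62.39.0/26


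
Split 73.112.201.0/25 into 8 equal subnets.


New prefix = 25 + 3 = 28
Each subnet has 16 addresses
  73.112.201.0/28
  73.112.201.16/28
  73.112.201.32/28
  73.112.201.48/28
  73.112.201.64/28
  73.112.201.80/28
  73.112.201.96/28
  73.112.201.112/28
Subnets: 73.112.201.0/28, 73.112.201.16/28, 73.112.201.32/28, 73.112.201.48/28, 73.112.201.64/28, 73.112.201.80/28, 73.112.201.96/28, 73.112.201.112/28


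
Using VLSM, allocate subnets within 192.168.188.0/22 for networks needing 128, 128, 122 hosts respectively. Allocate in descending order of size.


128 hosts -> /24 (254 usable): 192.168.188.0/24
128 hosts -> /24 (254 usable): 192.168.189.0/24
122 hosts -> /25 (126 usable): 192.168.190.0/25
Allocation: 192.168.188.0/24 (128 hosts, 254 usable); 192.168.189.0/24 (128 hosts, 254 usable); 192.168.190.0/25 (122 hosts, 126 usable)


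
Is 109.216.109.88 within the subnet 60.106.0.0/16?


Subnet network: 60.106.0.0
Test IP AND mask: 109.216.0.0
No, 109.216.109.88 is not in 60.106.0.0/16


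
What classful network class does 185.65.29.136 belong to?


First octet: 185
Binary: 10111001
10xxxxxx -> Class B (128-191)
Class B, default mask 255.255.0.0 (/16)


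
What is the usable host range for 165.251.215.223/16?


Network: 165.251.0.0
Broadcast: 165.251.255.255
First usable = network + 1
Last usable = broadcast - 1
Range: 165.251.0.1 to 165.251.255.254


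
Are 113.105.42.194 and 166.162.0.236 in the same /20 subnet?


Mask: 255.255.240.0
113.105.42.194 AND mask = 113.105.32.0
166.162.0.236 AND mask = 166.162.0.0
No, different subnets (113.105.32.0 vs 166.162.0.0)


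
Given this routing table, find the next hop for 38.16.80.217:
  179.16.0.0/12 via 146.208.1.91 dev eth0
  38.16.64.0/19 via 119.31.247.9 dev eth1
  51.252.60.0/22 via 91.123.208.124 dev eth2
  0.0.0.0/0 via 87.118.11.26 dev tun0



Longest prefix match for 38.16.80.217:
  /12 179.16.0.0: no
  /19 38.16.64.0: MATCH
  /22 51.252.60.0: no
  /0 0.0.0.0: MATCH
Selected: next-hop 119.31.247.9 via eth1 (matched /19)


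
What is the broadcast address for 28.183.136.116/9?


Network: 28.128.0.0/9
Host bits = 23
Set all host bits to 1:
Broadcast: 28.255.255.255


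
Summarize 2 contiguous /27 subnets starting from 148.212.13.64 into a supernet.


Original prefix: /27
Number of subnets: 2 = 2^1
New prefix = 27 - 1 = 26
Supernet: 148.212.13.64/26


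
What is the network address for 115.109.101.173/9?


IP:   01110011.01101101.01100101.10101101
Mask: 11111111.10000000.00000000.00000000
AND operation:
Net:  01110011.00000000.00000000.00000000
Network: 115.0.0.0/9


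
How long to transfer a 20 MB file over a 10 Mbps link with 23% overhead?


Effective throughput = 10 * (1 - 23/100) = 7.7 Mbps
File size in Mb = 20 * 8 = 160 Mb
Time = 160 / 7.7
Time = 20.7792 seconds


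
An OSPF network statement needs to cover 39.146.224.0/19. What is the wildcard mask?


Subnet mask: 255.255.224.0
Wildcard = 255.255.255.255 - subnet mask
255 - 255 = 0
255 - 255 = 0
255 - 224 = 31
255 - 0 = 255
Wildcard: 0.0.31.255


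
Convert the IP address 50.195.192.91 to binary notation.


50 = 00110010
195 = 11000011
192 = 11000000
91 = 01011011
Binary: 00110010.11000011.11000000.01011011


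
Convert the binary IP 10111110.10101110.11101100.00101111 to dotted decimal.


10111110 = 190
10101110 = 174
11101100 = 236
00101111 = 47
IP: 190.174.236.47


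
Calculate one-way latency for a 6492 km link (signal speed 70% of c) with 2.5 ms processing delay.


Speed = 0.7 * 3e5 km/s = 210000 km/s
Propagation delay = 6492 / 210000 = 0.0309 s = 30.9143 ms
Processing delay = 2.5 ms
Total one-way latency = 33.4143 ms


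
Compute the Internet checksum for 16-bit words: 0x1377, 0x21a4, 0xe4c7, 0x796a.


Sum all words (with carry folding):
+ 0x1377 = 0x1377
+ 0x21a4 = 0x351b
+ 0xe4c7 = 0x19e3
+ 0x796a = 0x934d
One's complement: ~0x934d
Checksum = 0x6cb2


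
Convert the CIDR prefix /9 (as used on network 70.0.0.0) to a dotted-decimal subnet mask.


/9 means 9 network bits, 23 host bits
Binary: 11111111100000000000000000000000
Mask: 255.128.0.0


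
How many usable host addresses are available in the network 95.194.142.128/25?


Host bits = 32 - 25 = 7
Total addresses = 2^7 = 128
Usable = total - 2 (network and broadcast)
Usable hosts: 126


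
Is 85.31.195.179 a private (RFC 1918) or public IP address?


RFC 1918 private ranges:
  10.0.0.0/8 (10.0.0.0 - 10.255.255.255)
  172.16.0.0/12 (172.16.0.0 - 172.31.255.255)
  192.168.0.0/16 (192.168.0.0 - 192.168.255.255)
Public (not in any RFC 1918 range)


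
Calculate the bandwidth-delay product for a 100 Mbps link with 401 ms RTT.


BDP = bandwidth * RTT
= 100 Mbps * 401 ms
= 100 * 1e6 * 401 / 1000 bits
= 40100000 bits
= 5012500 bytes
= 4895.0195 KB
BDP = 40100000 bits (5012500 bytes)


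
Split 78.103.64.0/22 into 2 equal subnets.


New prefix = 22 + 1 = 23
Each subnet has 512 addresses
  78.103.64.0/23
  78.103.66.0/23
Subnets: 78.103.64.0/23, 78.103.66.0/23


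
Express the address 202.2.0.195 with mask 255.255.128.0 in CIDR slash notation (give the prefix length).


Binary: 11111111.11111111.10000000.00000000
Count leading 1s
Prefix: /17


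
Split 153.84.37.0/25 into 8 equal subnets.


New prefix = 25 + 3 = 28
Each subnet has 16 addresses
  153.84.37.0/28
  153.84.37.16/28
  153.84.37.32/28
  153.84.37.48/28
  153.84.37.64/28
  153.84.37.80/28
  153.84.37.96/28
  153.84.37.112/28
Subnets: 153.84.37.0/28, 153.84.37.16/28, 153.84.37.32/28, 153.84.37.48/28, 153.84.37.64/28, 153.84.37.80/28, 153.84.37.96/28, 153.84.37.112/28


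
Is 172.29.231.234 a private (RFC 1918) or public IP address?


RFC 1918 private ranges:
  10.0.0.0/8 (10.0.0.0 - 10.255.255.255)
  172.16.0.0/12 (172.16.0.0 - 172.31.255.255)
  192.168.0.0/16 (192.168.0.0 - 192.168.255.255)
Private (in 172.16.0.0/12)


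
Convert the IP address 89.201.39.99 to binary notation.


89 = 01011001
201 = 11001001
39 = 00100111
99 = 01100011
Binary: 01011001.11001001.00100111.01100011


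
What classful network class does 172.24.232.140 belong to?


First octet: 172
Binary: 10101100
10xxxxxx -> Class B (128-191)
Class B, default mask 255.255.0.0 (/16)


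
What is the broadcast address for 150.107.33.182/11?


Network: 150.96.0.0/11
Host bits = 21
Set all host bits to 1:
Broadcast: 150.127.255.255


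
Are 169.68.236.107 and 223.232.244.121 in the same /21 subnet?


Mask: 255.255.248.0
169.68.236.107 AND mask = 169.68.232.0
223.232.244.121 AND mask = 223.232.240.0
No, different subnets (169.68.232.0 vs 223.232.240.0)


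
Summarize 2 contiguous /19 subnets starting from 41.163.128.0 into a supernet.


Original prefix: /19
Number of subnets: 2 = 2^1
New prefix = 19 - 1 = 18
Supernet: 41.163.128.0/18


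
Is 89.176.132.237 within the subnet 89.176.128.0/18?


Subnet network: 89.176.128.0
Test IP AND mask: 89.176.128.0
Yes, 89.176.132.237 is in 89.176.128.0/18


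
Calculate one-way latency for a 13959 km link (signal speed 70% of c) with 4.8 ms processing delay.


Speed = 0.7 * 3e5 km/s = 210000 km/s
Propagation delay = 13959 / 210000 = 0.0665 s = 66.4714 ms
Processing delay = 4.8 ms
Total one-way latency = 71.2714 ms


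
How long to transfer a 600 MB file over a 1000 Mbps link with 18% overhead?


Effective throughput = 1000 * (1 - 18/100) = 820.0 Mbps
File size in Mb = 600 * 8 = 4800 Mb
Time = 4800 / 820.0
Time = 5.8537 seconds


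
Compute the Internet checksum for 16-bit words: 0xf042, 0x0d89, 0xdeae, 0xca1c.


Sum all words (with carry folding):
+ 0xf042 = 0xf042
+ 0x0d89 = 0xfdcb
+ 0xdeae = 0xdc7a
+ 0xca1c = 0xa697
One's complement: ~0xa697
Checksum = 0x5968


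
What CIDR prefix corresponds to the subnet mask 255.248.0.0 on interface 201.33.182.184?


Binary: 11111111.11111000.00000000.00000000
Count leading 1s
Prefix: /13


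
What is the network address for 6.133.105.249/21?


IP:   00000110.10000101.01101001.11111001
Mask: 11111111.11111111.11111000.00000000
AND operation:
Net:  00000110.10000101.01101000.00000000
Network: 6.133.104.0/21


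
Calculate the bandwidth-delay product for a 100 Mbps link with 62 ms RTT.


BDP = bandwidth * RTT
= 100 Mbps * 62 ms
= 100 * 1e6 * 62 / 1000 bits
= 6200000 bits
= 775000 bytes
= 756.8359 KB
BDP = 6200000 bits (775000 bytes)


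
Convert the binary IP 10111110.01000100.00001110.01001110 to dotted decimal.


10111110 = 190
01000100 = 68
00001110 = 14
01001110 = 78
IP: 190.68.14.78


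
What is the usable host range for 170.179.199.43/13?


Network: 170.176.0.0
Broadcast: 170.183.255.255
First usable = network + 1
Last usable = broadcast - 1
Range: 170.176.0.1 to 170.183.255.254


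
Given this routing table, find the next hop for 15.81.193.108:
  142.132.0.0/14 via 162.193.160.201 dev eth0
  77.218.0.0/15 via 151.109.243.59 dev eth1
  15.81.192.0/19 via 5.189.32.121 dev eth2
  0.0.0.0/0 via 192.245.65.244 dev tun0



Longest prefix match for 15.81.193.108:
  /14 142.132.0.0: no
  /15 77.218.0.0: no
  /19 15.81.192.0: MATCH
  /0 0.0.0.0: MATCH
Selected: next-hop 5.189.32.121 via eth2 (matched /19)


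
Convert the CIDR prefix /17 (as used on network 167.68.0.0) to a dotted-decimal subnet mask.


/17 means 17 network bits, 15 host bits
Binary: 11111111111111111000000000000000
Mask: 255.255.128.0


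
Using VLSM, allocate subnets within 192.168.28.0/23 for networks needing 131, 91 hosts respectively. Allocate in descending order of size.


131 hosts -> /24 (254 usable): 192.168.28.0/24
91 hosts -> /25 (126 usable): 192.168.29.0/25
Allocation: 192.168.28.0/24 (131 hosts, 254 usable); 192.168.29.0/25 (91 hosts, 126 usable)


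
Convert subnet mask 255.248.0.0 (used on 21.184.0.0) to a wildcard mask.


Subnet mask: 255.248.0.0
Wildcard = 255.255.255.255 - subnet mask
255 - 255 = 0
255 - 248 = 7
255 - 0 = 255
255 - 0 = 255
Wildcard: 0.7.255.255


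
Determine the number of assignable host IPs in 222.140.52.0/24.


Host bits = 32 - 24 = 8
Total addresses = 2^8 = 256
Usable = total - 2 (network and broadcast)
Usable hosts: 254


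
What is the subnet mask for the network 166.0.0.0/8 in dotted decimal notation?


/8 means 8 network bits, 24 host bits
Binary: 11111111000000000000000000000000
Mask: 255.0.0.0


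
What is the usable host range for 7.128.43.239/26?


Network: 7.128.43.192
Broadcast: 7.128.43.255
First usable = network + 1
Last usable = broadcast - 1
Range: 7.128.43.193 to 7.128.43.254


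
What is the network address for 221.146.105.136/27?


IP:   11011101.10010010.01101001.10001000
Mask: 11111111.11111111.11111111.11100000
AND operation:
Net:  11011101.10010010.01101001.10000000
Network: 221.146.105.128/27


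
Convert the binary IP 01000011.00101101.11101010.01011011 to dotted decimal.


01000011 = 67
00101101 = 45
11101010 = 234
01011011 = 91
IP: 67.45.234.91


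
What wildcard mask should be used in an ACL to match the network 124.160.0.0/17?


Subnet mask: 255.255.128.0
Wildcard = 255.255.255.255 - subnet mask
255 - 255 = 0
255 - 255 = 0
255 - 128 = 127
255 - 0 = 255
Wildcard: 0.0.127.255


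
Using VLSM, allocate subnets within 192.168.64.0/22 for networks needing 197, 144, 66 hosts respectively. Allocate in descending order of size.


197 hosts -> /24 (254 usable): 192.168.64.0/24
144 hosts -> /24 (254 usable): 192.168.65.0/24
66 hosts -> /25 (126 usable): 192.168.66.0/25
Allocation: 192.168.64.0/24 (197 hosts, 254 usable); 192.168.65.0/24 (144 hosts, 254 usable); 192.168.66.0/25 (66 hosts, 126 usable)


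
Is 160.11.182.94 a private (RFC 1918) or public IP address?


RFC 1918 private ranges:
  10.0.0.0/8 (10.0.0.0 - 10.255.255.255)
  172.16.0.0/12 (172.16.0.0 - 172.31.255.255)
  192.168.0.0/16 (192.168.0.0 - 192.168.255.255)
Public (not in any RFC 1918 range)


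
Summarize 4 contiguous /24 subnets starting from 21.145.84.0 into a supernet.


Original prefix: /24
Number of subnets: 4 = 2^2
New prefix = 24 - 2 = 22
Supernet: 21.145.84.0/22


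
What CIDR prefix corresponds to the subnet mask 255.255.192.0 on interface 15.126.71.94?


Binary: 11111111.11111111.11000000.00000000
Count leading 1s
Prefix: /18


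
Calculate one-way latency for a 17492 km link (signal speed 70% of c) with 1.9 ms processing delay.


Speed = 0.7 * 3e5 km/s = 210000 km/s
Propagation delay = 17492 / 210000 = 0.0833 s = 83.2952 ms
Processing delay = 1.9 ms
Total one-way latency = 85.1952 ms


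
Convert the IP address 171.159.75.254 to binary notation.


171 = 10101011
159 = 10011111
75 = 01001011
254 = 11111110
Binary: 10101011.10011111.01001011.11111110


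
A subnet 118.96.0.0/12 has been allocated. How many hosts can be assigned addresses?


Host bits = 32 - 12 = 20
Total addresses = 2^20 = 1048576
Usable = total - 2 (network and broadcast)
Usable hosts: 1048574


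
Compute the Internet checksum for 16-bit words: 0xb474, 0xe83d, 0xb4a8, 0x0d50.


Sum all words (with carry folding):
+ 0xb474 = 0xb474
+ 0xe83d = 0x9cb2
+ 0xb4a8 = 0x515b
+ 0x0d50 = 0x5eab
One's complement: ~0x5eab
Checksum = 0xa154


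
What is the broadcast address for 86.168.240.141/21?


Network: 86.168.240.0/21
Host bits = 11
Set all host bits to 1:
Broadcast: 86.168.247.255


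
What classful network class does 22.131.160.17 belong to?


First octet: 22
Binary: 00010110
0xxxxxxx -> Class A (1-126)
Class A, default mask 255.0.0.0 (/8)


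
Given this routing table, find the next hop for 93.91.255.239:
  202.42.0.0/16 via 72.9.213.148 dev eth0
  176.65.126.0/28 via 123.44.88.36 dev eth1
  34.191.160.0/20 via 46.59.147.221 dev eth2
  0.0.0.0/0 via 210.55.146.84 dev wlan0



Longest prefix match for 93.91.255.239:
  /16 202.42.0.0: no
  /28 176.65.126.0: no
  /20 34.191.160.0: no
  /0 0.0.0.0: MATCH
Selected: next-hop 210.55.146.84 via wlan0 (matched /0)


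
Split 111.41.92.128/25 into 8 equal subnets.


New prefix = 25 + 3 = 28
Each subnet has 16 addresses
  111.41.92.128/28
  111.41.92.144/28
  111.41.92.160/28
  111.41.92.176/28
  111.41.92.192/28
  111.41.92.208/28
  111.41.92.224/28
  111.41.92.240/28
Subnets: 111.41.92.128/28, 111.41.92.144/28, 111.41.92.160/28, 111.41.92.176/28, 111.41.92.192/28, 111.41.92.208/28, 111.41.92.224/28, 111.41.92.240/28


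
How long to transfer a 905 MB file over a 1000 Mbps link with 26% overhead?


Effective throughput = 1000 * (1 - 26/100) = 740 Mbps
File size in Mb = 905 * 8 = 7240 Mb
Time = 7240 / 740
Time = 9.7838 seconds


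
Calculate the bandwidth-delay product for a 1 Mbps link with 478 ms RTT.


BDP = bandwidth * RTT
= 1 Mbps * 478 ms
= 1 * 1e6 * 478 / 1000 bits
= 478000 bits
= 59750 bytes
= 58.3496 KB
BDP = 478000 bits (59750 bytes)


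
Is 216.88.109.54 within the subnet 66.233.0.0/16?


Subnet network: 66.233.0.0
Test IP AND mask: 216.88.0.0
No, 216.88.109.54 is not in 66.233.0.0/16


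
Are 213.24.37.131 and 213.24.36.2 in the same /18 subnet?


Mask: 255.255.192.0
213.24.37.131 AND mask = 213.24.0.0
213.24.36.2 AND mask = 213.24.0.0
Yes, same subnet (213.24.0.0)


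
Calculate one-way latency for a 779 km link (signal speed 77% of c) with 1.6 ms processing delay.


Speed = 0.77 * 3e5 km/s = 231000 km/s
Propagation delay = 779 / 231000 = 0.0034 s = 3.3723 ms
Processing delay = 1.6 ms
Total one-way latency = 4.9723 ms


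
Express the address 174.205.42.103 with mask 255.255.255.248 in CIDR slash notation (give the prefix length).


Binary: 11111111.11111111.11111111.11111000
Count leading 1s
Prefix: /29


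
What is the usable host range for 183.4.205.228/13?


Network: 183.0.0.0
Broadcast: 183.7.255.255
First usable = network + 1
Last usable = broadcast - 1
Range: 183.0.0.1 to 183.7.255.254


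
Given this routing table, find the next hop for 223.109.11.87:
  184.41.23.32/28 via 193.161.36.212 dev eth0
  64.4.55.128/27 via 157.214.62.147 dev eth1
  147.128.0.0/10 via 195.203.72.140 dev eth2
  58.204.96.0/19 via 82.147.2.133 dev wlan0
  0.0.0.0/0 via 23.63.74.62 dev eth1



Longest prefix match for 223.109.11.87:
  /28 184.41.23.32: no
  /27 64.4.55.128: no
  /10 147.128.0.0: no
  /19 58.204.96.0: no
  /0 0.0.0.0: MATCH
Selected: next-hop 23.63.74.62 via eth1 (matched /0)


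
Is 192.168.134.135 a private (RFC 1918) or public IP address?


RFC 1918 private ranges:
  10.0.0.0/8 (10.0.0.0 - 10.255.255.255)
  172.16.0.0/12 (172.16.0.0 - 172.31.255.255)
  192.168.0.0/16 (192.168.0.0 - 192.168.255.255)
Private (in 192.168.0.0/16)


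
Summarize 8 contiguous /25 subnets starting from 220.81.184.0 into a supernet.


Original prefix: /25
Number of subnets: 8 = 2^3
New prefix = 25 - 3 = 22
Supernet: 220.81.184.0/22


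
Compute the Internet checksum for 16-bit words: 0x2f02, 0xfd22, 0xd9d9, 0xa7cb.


Sum all words (with carry folding):
+ 0x2f02 = 0x2f02
+ 0xfd22 = 0x2c25
+ 0xd9d9 = 0x05ff
+ 0xa7cb = 0xadca
One's complement: ~0xadca
Checksum = 0x5235


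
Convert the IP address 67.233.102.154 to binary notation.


67 = 01000011
233 = 11101001
102 = 01100110
154 = 10011010
Binary: 01000011.11101001.01100110.10011010


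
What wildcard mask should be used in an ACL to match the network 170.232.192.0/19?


Subnet mask: 255.255.224.0
Wildcard = 255.255.255.255 - subnet mask
255 - 255 = 0
255 - 255 = 0
255 - 224 = 31
255 - 0 = 255
Wildcard: 0.0.31.255


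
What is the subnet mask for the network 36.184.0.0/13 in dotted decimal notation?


/13 means 13 network bits, 19 host bits
Binary: 11111111111110000000000000000000
Mask: 255.248.0.0


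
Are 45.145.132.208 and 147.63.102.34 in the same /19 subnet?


Mask: 255.255.224.0
45.145.132.208 AND mask = 45.145.128.0
147.63.102.34 AND mask = 147.63.96.0
No, different subnets (45.145.128.0 vs 147.63.96.0)


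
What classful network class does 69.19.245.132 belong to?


First octet: 69
Binary: 01000101
0xxxxxxx -> Class A (1-126)
Class A, default mask 255.0.0.0 (/8)


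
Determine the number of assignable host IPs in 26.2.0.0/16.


Host bits = 32 - 16 = 16
Total addresses = 2^16 = 65536
Usable = total - 2 (network and broadcast)
Usable hosts: 65534


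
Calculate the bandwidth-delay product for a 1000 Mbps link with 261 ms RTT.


BDP = bandwidth * RTT
= 1000 Mbps * 261 ms
= 1000 * 1e6 * 261 / 1000 bits
= 261000000 bits
= 32625000 bytes
= 31860.3516 KB
BDP = 261000000 bits (32625000 bytes)


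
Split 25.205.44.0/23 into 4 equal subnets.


New prefix = 23 + 2 = 25
Each subnet has 128 addresses
  25.205.44.0/25
  25.205.44.128/25
  25.205.45.0/25
  25.205.45.128/25
Subnets: 25.205.44.0/25, 25.205.44.128/25, 25.205.45.0/25, 25.205.45.128/25


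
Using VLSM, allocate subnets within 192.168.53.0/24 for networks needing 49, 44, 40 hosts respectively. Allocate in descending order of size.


49 hosts -> /26 (62 usable): 192.168.53.0/26
44 hosts -> /26 (62 usable): 192.168.53.64/26
40 hosts -> /26 (62 usable): 192.168.53.128/26
Allocation: 192.168.53.0/26 (49 hosts, 62 usable); 192.168.53.64/26 (44 hosts, 62 usable); 192.168.53.128/26 (40 hosts, 62 usable)


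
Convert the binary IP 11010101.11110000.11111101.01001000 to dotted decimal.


11010101 = 213
11110000 = 240
11111101 = 253
01001000 = 72
IP: 213.240.253.72


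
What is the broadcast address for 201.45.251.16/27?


Network: 201.45.251.0/27
Host bits = 5
Set all host bits to 1:
Broadcast: 201.45.251.31


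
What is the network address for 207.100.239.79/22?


IP:   11001111.01100100.11101111.01001111
Mask: 11111111.11111111.11111100.00000000
AND operation:
Net:  11001111.01100100.11101100.00000000
Network: 207.100.236.0/22


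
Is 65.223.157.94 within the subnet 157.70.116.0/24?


Subnet network: 157.70.116.0
Test IP AND mask: 65.223.157.0
No, 65.223.157.94 is not in 157.70.116.0/24


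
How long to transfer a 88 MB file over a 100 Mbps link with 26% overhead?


Effective throughput = 100 * (1 - 26/100) = 74 Mbps
File size in Mb = 88 * 8 = 704 Mb
Time = 704 / 74
Time = 9.5135 seconds


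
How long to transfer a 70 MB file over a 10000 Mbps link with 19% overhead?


Effective throughput = 10000 * (1 - 19/100) = 8100.0 Mbps
File size in Mb = 70 * 8 = 560 Mb
Time = 560 / 8100.0
Time = 0.0691 seconds


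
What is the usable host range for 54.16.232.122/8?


Network: 54.0.0.0
Broadcast: 54.255.255.255
First usable = network + 1
Last usable = broadcast - 1
Range: 54.0.0.1 to 54.255.255.254


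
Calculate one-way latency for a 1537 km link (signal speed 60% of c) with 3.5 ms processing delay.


Speed = 0.6 * 3e5 km/s = 180000 km/s
Propagation delay = 1537 / 180000 = 0.0085 s = 8.5389 ms
Processing delay = 3.5 ms
Total one-way latency = 12.0389 ms


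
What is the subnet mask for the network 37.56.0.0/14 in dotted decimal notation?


/14 means 14 network bits, 18 host bits
Binary: 11111111111111000000000000000000
Mask: 255.252.0.0


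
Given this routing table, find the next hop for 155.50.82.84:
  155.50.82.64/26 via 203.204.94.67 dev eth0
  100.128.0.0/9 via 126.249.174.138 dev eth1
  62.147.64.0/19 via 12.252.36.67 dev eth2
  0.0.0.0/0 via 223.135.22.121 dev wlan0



Longest prefix match for 155.50.82.84:
  /26 155.50.82.64: MATCH
  /9 100.128.0.0: no
  /19 62.147.64.0: no
  /0 0.0.0.0: MATCH
Selected: next-hop 203.204.94.67 via eth0 (matched /26)


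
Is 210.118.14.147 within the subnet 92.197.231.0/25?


Subnet network: 92.197.231.0
Test IP AND mask: 210.118.14.128
No, 210.118.14.147 is not in 92.197.231.0/25


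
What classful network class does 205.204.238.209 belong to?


First octet: 205
Binary: 11001101
110xxxxx -> Class C (192-223)
Class C, default mask 255.255.255.0 (/24)


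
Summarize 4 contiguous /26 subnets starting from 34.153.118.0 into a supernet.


Original prefix: /26
Number of subnets: 4 = 2^2
New prefix = 26 - 2 = 24
Supernet: 34.153.118.0/24


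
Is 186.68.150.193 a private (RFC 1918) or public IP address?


RFC 1918 private ranges:
  10.0.0.0/8 (10.0.0.0 - 10.255.255.255)
  172.16.0.0/12 (172.16.0.0 - 172.31.255.255)
  192.168.0.0/16 (192.168.0.0 - 192.168.255.255)
Public (not in any RFC 1918 range)


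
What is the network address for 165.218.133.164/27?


IP:   10100101.11011010.10000101.10100100
Mask: 11111111.11111111.11111111.11100000
AND operation:
Net:  10100101.11011010.10000101.10100000
Network: 165.218.133.160/27


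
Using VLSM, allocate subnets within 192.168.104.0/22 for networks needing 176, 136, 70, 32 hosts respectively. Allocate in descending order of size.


176 hosts -> /24 (254 usable): 192.168.104.0/24
136 hosts -> /24 (254 usable): 192.168.105.0/24
70 hosts -> /25 (126 usable): 192.168.106.0/25
32 hosts -> /26 (62 usable): 192.168.106.128/26
Allocation: 192.168.104.0/24 (176 hosts, 254 usable); 192.168.105.0/24 (136 hosts, 254 usable); 192.168.106.0/25 (70 hosts, 126 usable); 192.168.106.128/26 (32 hosts, 62 usable)


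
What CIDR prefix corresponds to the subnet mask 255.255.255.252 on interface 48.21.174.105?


Binary: 11111111.11111111.11111111.11111100
Count leading 1s
Prefix: /30


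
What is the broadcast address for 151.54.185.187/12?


Network: 151.48.0.0/12
Host bits = 20
Set all host bits to 1:
Broadcast: 151.63.255.255


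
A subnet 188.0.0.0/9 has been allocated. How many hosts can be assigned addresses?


Host bits = 32 - 9 = 23
Total addresses = 2^23 = 8388608
Usable = total - 2 (network and broadcast)
Usable hosts: 8388606


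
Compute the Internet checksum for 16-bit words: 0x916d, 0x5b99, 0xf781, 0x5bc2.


Sum all words (with carry folding):
+ 0x916d = 0x916d
+ 0x5b99 = 0xed06
+ 0xf781 = 0xe488
+ 0x5bc2 = 0x404b
One's complement: ~0x404b
Checksum = 0xbfb4


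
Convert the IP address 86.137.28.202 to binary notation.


86 = 01010110
137 = 10001001
28 = 00011100
202 = 11001010
Binary: 01010110.10001001.00011100.11001010


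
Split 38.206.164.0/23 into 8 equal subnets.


New prefix = 23 + 3 = 26
Each subnet has 64 addresses
  38.206.164.0/26
  38.206.164.64/26
  38.206.164.128/26
  38.206.164.192/26
  38.206.165.0/26
  38.206.165.64/26
  38.206.165.128/26
  38.206.165.192/26
Subnets: 38.206.164.0/26, 38.206.164.64/26, 38.206.164.128/26, 38.206.164.192/26, 38.206.165.0/26, 38.206.165.64/26, 38.206.165.128/26, 38.206.165.192/26


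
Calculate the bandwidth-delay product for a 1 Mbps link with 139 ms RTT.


BDP = bandwidth * RTT
= 1 Mbps * 139 ms
= 1 * 1e6 * 139 / 1000 bits
= 139000 bits
= 17375 bytes
= 16.9678 KB
BDP = 139000 bits (17375 bytes)


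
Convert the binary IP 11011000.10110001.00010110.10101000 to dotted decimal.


11011000 = 216
10110001 = 177
00010110 = 22
10101000 = 168
IP: 216.177.22.168


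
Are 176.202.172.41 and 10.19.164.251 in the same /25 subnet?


Mask: 255.255.255.128
176.202.172.41 AND mask = 176.202.172.0
10.19.164.251 AND mask = 10.19.164.128
No, different subnets (176.202.172.0 vs 10.19.164.128)


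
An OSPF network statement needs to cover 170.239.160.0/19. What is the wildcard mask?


Subnet mask: 255.255.224.0
Wildcard = 255.255.255.255 - subnet mask
255 - 255 = 0
255 - 255 = 0
255 - 224 = 31
255 - 0 = 255
Wildcard: 0.0.31.255
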